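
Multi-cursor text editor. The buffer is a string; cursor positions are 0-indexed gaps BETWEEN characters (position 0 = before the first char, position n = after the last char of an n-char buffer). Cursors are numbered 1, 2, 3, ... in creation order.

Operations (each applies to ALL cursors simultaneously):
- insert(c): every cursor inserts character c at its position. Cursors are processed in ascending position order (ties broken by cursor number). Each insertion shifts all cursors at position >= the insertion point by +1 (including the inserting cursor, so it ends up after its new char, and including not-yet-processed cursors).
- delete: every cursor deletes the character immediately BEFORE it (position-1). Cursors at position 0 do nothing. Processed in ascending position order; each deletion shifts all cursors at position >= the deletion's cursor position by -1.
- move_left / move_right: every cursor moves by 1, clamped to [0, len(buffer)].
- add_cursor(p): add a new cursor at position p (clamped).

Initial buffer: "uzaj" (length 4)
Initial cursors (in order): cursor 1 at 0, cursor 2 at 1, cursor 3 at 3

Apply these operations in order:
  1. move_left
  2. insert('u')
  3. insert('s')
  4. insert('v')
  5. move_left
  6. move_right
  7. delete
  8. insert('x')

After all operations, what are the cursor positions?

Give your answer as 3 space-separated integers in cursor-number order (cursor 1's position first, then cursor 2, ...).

Answer: 6 6 11

Derivation:
After op 1 (move_left): buffer="uzaj" (len 4), cursors c1@0 c2@0 c3@2, authorship ....
After op 2 (insert('u')): buffer="uuuzuaj" (len 7), cursors c1@2 c2@2 c3@5, authorship 12..3..
After op 3 (insert('s')): buffer="uussuzusaj" (len 10), cursors c1@4 c2@4 c3@8, authorship 1212..33..
After op 4 (insert('v')): buffer="uussvvuzusvaj" (len 13), cursors c1@6 c2@6 c3@11, authorship 121212..333..
After op 5 (move_left): buffer="uussvvuzusvaj" (len 13), cursors c1@5 c2@5 c3@10, authorship 121212..333..
After op 6 (move_right): buffer="uussvvuzusvaj" (len 13), cursors c1@6 c2@6 c3@11, authorship 121212..333..
After op 7 (delete): buffer="uussuzusaj" (len 10), cursors c1@4 c2@4 c3@8, authorship 1212..33..
After op 8 (insert('x')): buffer="uussxxuzusxaj" (len 13), cursors c1@6 c2@6 c3@11, authorship 121212..333..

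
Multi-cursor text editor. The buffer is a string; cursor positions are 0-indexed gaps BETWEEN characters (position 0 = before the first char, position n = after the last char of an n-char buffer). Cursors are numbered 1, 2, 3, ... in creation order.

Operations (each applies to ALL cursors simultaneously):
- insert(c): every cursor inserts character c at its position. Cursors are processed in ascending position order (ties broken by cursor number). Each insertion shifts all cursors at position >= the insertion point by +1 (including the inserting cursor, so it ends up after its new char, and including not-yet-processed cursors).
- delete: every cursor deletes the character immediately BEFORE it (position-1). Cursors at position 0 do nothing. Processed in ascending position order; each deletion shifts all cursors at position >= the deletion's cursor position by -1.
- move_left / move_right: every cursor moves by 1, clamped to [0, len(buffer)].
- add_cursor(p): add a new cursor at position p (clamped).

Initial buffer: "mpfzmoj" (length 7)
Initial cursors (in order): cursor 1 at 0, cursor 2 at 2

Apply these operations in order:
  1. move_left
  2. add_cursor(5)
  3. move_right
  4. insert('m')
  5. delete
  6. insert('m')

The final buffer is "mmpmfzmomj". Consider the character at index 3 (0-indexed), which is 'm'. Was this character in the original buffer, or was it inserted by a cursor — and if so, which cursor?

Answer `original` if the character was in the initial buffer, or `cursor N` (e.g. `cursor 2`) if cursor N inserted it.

After op 1 (move_left): buffer="mpfzmoj" (len 7), cursors c1@0 c2@1, authorship .......
After op 2 (add_cursor(5)): buffer="mpfzmoj" (len 7), cursors c1@0 c2@1 c3@5, authorship .......
After op 3 (move_right): buffer="mpfzmoj" (len 7), cursors c1@1 c2@2 c3@6, authorship .......
After op 4 (insert('m')): buffer="mmpmfzmomj" (len 10), cursors c1@2 c2@4 c3@9, authorship .1.2....3.
After op 5 (delete): buffer="mpfzmoj" (len 7), cursors c1@1 c2@2 c3@6, authorship .......
After op 6 (insert('m')): buffer="mmpmfzmomj" (len 10), cursors c1@2 c2@4 c3@9, authorship .1.2....3.
Authorship (.=original, N=cursor N): . 1 . 2 . . . . 3 .
Index 3: author = 2

Answer: cursor 2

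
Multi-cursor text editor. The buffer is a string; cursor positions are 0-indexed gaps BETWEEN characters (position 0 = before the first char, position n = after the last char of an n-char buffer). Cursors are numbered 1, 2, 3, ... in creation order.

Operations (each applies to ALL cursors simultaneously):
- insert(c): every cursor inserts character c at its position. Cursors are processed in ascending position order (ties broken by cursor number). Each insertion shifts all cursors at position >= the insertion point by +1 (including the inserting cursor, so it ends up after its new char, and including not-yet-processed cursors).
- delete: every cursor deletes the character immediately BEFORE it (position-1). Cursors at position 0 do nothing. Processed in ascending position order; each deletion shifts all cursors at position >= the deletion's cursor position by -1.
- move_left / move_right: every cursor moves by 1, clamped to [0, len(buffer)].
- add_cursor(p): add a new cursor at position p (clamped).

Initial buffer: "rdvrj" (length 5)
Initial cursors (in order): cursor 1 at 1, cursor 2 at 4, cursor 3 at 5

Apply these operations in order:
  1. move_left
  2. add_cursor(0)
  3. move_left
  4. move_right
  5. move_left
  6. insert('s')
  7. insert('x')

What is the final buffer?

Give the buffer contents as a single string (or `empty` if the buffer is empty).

After op 1 (move_left): buffer="rdvrj" (len 5), cursors c1@0 c2@3 c3@4, authorship .....
After op 2 (add_cursor(0)): buffer="rdvrj" (len 5), cursors c1@0 c4@0 c2@3 c3@4, authorship .....
After op 3 (move_left): buffer="rdvrj" (len 5), cursors c1@0 c4@0 c2@2 c3@3, authorship .....
After op 4 (move_right): buffer="rdvrj" (len 5), cursors c1@1 c4@1 c2@3 c3@4, authorship .....
After op 5 (move_left): buffer="rdvrj" (len 5), cursors c1@0 c4@0 c2@2 c3@3, authorship .....
After op 6 (insert('s')): buffer="ssrdsvsrj" (len 9), cursors c1@2 c4@2 c2@5 c3@7, authorship 14..2.3..
After op 7 (insert('x')): buffer="ssxxrdsxvsxrj" (len 13), cursors c1@4 c4@4 c2@8 c3@11, authorship 1414..22.33..

Answer: ssxxrdsxvsxrj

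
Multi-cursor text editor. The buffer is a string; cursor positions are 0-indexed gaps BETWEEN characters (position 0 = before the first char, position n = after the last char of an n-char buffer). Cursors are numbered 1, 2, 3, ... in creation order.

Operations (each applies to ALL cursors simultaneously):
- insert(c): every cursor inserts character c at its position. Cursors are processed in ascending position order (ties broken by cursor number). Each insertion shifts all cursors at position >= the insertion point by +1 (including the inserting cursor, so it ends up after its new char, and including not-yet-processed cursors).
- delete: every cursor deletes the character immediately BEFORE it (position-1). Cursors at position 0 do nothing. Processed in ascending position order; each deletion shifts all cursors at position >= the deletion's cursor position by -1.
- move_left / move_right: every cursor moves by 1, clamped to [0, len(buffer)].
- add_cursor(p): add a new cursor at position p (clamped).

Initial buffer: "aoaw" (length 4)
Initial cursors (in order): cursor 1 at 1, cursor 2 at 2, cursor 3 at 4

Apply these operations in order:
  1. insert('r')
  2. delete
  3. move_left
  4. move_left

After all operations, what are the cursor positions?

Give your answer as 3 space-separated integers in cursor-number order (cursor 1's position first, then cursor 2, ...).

Answer: 0 0 2

Derivation:
After op 1 (insert('r')): buffer="arorawr" (len 7), cursors c1@2 c2@4 c3@7, authorship .1.2..3
After op 2 (delete): buffer="aoaw" (len 4), cursors c1@1 c2@2 c3@4, authorship ....
After op 3 (move_left): buffer="aoaw" (len 4), cursors c1@0 c2@1 c3@3, authorship ....
After op 4 (move_left): buffer="aoaw" (len 4), cursors c1@0 c2@0 c3@2, authorship ....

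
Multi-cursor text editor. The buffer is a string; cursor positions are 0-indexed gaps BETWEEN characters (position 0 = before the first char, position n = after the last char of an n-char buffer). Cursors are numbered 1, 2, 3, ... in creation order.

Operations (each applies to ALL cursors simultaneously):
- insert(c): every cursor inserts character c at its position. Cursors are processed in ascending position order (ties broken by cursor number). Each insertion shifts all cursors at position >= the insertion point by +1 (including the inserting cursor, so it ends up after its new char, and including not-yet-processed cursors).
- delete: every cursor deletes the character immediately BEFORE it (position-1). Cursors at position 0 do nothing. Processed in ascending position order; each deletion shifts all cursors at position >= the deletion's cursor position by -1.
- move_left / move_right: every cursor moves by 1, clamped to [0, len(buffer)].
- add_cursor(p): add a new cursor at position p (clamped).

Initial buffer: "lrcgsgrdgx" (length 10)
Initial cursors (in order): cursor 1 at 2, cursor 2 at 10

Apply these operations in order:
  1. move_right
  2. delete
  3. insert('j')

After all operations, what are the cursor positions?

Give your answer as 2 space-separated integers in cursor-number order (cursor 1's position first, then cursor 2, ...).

Answer: 3 10

Derivation:
After op 1 (move_right): buffer="lrcgsgrdgx" (len 10), cursors c1@3 c2@10, authorship ..........
After op 2 (delete): buffer="lrgsgrdg" (len 8), cursors c1@2 c2@8, authorship ........
After op 3 (insert('j')): buffer="lrjgsgrdgj" (len 10), cursors c1@3 c2@10, authorship ..1......2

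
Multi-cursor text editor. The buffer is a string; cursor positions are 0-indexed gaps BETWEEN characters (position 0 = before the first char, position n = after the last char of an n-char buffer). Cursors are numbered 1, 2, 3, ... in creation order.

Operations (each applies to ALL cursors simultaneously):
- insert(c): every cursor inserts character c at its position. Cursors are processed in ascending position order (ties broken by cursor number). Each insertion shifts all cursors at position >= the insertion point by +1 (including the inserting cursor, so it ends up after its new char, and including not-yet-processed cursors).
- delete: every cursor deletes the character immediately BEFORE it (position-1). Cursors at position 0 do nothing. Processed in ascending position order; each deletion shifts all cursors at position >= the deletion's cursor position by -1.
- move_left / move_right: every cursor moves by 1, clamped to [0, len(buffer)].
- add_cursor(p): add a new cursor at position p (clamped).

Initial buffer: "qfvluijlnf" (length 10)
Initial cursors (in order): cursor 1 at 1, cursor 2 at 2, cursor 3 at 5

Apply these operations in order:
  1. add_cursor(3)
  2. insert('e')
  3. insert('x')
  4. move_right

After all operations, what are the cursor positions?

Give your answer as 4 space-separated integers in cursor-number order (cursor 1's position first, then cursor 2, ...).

Answer: 4 7 14 10

Derivation:
After op 1 (add_cursor(3)): buffer="qfvluijlnf" (len 10), cursors c1@1 c2@2 c4@3 c3@5, authorship ..........
After op 2 (insert('e')): buffer="qefevelueijlnf" (len 14), cursors c1@2 c2@4 c4@6 c3@9, authorship .1.2.4..3.....
After op 3 (insert('x')): buffer="qexfexvexluexijlnf" (len 18), cursors c1@3 c2@6 c4@9 c3@13, authorship .11.22.44..33.....
After op 4 (move_right): buffer="qexfexvexluexijlnf" (len 18), cursors c1@4 c2@7 c4@10 c3@14, authorship .11.22.44..33.....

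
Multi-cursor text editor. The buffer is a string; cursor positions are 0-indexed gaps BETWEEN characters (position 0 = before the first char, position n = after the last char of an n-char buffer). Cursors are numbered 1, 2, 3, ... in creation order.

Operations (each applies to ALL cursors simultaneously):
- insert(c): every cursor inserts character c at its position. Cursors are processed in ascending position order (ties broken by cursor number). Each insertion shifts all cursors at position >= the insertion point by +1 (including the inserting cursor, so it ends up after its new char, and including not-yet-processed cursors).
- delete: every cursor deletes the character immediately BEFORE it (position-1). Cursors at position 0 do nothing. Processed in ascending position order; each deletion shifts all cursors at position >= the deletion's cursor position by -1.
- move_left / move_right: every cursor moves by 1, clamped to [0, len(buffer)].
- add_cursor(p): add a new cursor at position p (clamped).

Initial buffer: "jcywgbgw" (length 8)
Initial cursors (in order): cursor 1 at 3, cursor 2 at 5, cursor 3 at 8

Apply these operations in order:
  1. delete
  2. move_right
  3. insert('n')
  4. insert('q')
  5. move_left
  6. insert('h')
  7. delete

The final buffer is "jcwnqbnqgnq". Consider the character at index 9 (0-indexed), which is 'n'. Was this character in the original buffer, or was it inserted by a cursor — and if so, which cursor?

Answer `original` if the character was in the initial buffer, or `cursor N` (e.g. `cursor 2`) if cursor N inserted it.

After op 1 (delete): buffer="jcwbg" (len 5), cursors c1@2 c2@3 c3@5, authorship .....
After op 2 (move_right): buffer="jcwbg" (len 5), cursors c1@3 c2@4 c3@5, authorship .....
After op 3 (insert('n')): buffer="jcwnbngn" (len 8), cursors c1@4 c2@6 c3@8, authorship ...1.2.3
After op 4 (insert('q')): buffer="jcwnqbnqgnq" (len 11), cursors c1@5 c2@8 c3@11, authorship ...11.22.33
After op 5 (move_left): buffer="jcwnqbnqgnq" (len 11), cursors c1@4 c2@7 c3@10, authorship ...11.22.33
After op 6 (insert('h')): buffer="jcwnhqbnhqgnhq" (len 14), cursors c1@5 c2@9 c3@13, authorship ...111.222.333
After op 7 (delete): buffer="jcwnqbnqgnq" (len 11), cursors c1@4 c2@7 c3@10, authorship ...11.22.33
Authorship (.=original, N=cursor N): . . . 1 1 . 2 2 . 3 3
Index 9: author = 3

Answer: cursor 3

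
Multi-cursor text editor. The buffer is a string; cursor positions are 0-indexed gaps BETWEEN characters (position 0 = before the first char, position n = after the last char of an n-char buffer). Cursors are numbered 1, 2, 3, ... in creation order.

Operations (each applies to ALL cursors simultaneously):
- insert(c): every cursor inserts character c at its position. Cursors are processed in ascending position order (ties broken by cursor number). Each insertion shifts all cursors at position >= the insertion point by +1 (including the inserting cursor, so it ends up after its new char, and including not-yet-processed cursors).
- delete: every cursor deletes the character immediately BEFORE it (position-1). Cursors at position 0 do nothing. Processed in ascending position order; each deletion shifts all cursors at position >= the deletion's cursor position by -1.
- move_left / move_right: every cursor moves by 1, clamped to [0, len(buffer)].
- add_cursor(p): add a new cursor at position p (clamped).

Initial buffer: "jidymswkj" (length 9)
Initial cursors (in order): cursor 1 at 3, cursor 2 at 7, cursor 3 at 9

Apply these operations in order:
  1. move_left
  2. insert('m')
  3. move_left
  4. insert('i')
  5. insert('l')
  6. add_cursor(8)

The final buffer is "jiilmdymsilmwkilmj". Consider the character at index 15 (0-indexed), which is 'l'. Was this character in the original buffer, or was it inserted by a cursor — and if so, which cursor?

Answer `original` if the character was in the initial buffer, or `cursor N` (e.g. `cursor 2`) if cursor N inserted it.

After op 1 (move_left): buffer="jidymswkj" (len 9), cursors c1@2 c2@6 c3@8, authorship .........
After op 2 (insert('m')): buffer="jimdymsmwkmj" (len 12), cursors c1@3 c2@8 c3@11, authorship ..1....2..3.
After op 3 (move_left): buffer="jimdymsmwkmj" (len 12), cursors c1@2 c2@7 c3@10, authorship ..1....2..3.
After op 4 (insert('i')): buffer="jiimdymsimwkimj" (len 15), cursors c1@3 c2@9 c3@13, authorship ..11....22..33.
After op 5 (insert('l')): buffer="jiilmdymsilmwkilmj" (len 18), cursors c1@4 c2@11 c3@16, authorship ..111....222..333.
After op 6 (add_cursor(8)): buffer="jiilmdymsilmwkilmj" (len 18), cursors c1@4 c4@8 c2@11 c3@16, authorship ..111....222..333.
Authorship (.=original, N=cursor N): . . 1 1 1 . . . . 2 2 2 . . 3 3 3 .
Index 15: author = 3

Answer: cursor 3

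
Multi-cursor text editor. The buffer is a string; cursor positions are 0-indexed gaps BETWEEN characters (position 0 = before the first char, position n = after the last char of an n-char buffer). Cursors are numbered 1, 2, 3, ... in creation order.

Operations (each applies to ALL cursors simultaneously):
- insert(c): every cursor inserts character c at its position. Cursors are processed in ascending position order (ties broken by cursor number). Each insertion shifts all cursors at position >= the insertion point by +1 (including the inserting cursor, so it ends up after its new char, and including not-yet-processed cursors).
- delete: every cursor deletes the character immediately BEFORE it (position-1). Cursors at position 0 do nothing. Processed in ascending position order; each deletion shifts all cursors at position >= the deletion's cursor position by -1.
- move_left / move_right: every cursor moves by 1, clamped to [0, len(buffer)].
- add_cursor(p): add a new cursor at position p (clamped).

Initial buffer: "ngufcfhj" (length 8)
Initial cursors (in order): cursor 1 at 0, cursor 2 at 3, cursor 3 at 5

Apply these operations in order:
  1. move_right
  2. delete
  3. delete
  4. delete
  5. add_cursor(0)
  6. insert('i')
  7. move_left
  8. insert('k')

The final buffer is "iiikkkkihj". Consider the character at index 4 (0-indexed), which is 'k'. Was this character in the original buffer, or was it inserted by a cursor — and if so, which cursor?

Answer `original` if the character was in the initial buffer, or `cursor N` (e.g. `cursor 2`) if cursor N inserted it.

Answer: cursor 2

Derivation:
After op 1 (move_right): buffer="ngufcfhj" (len 8), cursors c1@1 c2@4 c3@6, authorship ........
After op 2 (delete): buffer="guchj" (len 5), cursors c1@0 c2@2 c3@3, authorship .....
After op 3 (delete): buffer="ghj" (len 3), cursors c1@0 c2@1 c3@1, authorship ...
After op 4 (delete): buffer="hj" (len 2), cursors c1@0 c2@0 c3@0, authorship ..
After op 5 (add_cursor(0)): buffer="hj" (len 2), cursors c1@0 c2@0 c3@0 c4@0, authorship ..
After op 6 (insert('i')): buffer="iiiihj" (len 6), cursors c1@4 c2@4 c3@4 c4@4, authorship 1234..
After op 7 (move_left): buffer="iiiihj" (len 6), cursors c1@3 c2@3 c3@3 c4@3, authorship 1234..
After op 8 (insert('k')): buffer="iiikkkkihj" (len 10), cursors c1@7 c2@7 c3@7 c4@7, authorship 12312344..
Authorship (.=original, N=cursor N): 1 2 3 1 2 3 4 4 . .
Index 4: author = 2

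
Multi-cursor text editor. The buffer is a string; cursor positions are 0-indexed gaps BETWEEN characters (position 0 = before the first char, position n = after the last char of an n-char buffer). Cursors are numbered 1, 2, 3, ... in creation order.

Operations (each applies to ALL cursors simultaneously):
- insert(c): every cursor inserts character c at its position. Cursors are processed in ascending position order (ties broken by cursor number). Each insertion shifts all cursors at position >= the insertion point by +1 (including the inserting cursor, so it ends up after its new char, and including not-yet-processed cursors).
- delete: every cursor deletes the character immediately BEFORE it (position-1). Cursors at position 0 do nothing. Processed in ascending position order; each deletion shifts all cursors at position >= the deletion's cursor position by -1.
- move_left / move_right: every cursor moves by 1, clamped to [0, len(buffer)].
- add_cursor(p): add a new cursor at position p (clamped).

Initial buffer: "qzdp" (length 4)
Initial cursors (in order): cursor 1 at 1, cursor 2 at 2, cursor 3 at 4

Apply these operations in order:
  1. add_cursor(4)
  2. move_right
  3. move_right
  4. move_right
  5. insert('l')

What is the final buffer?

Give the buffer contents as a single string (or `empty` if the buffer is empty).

Answer: qzdpllll

Derivation:
After op 1 (add_cursor(4)): buffer="qzdp" (len 4), cursors c1@1 c2@2 c3@4 c4@4, authorship ....
After op 2 (move_right): buffer="qzdp" (len 4), cursors c1@2 c2@3 c3@4 c4@4, authorship ....
After op 3 (move_right): buffer="qzdp" (len 4), cursors c1@3 c2@4 c3@4 c4@4, authorship ....
After op 4 (move_right): buffer="qzdp" (len 4), cursors c1@4 c2@4 c3@4 c4@4, authorship ....
After op 5 (insert('l')): buffer="qzdpllll" (len 8), cursors c1@8 c2@8 c3@8 c4@8, authorship ....1234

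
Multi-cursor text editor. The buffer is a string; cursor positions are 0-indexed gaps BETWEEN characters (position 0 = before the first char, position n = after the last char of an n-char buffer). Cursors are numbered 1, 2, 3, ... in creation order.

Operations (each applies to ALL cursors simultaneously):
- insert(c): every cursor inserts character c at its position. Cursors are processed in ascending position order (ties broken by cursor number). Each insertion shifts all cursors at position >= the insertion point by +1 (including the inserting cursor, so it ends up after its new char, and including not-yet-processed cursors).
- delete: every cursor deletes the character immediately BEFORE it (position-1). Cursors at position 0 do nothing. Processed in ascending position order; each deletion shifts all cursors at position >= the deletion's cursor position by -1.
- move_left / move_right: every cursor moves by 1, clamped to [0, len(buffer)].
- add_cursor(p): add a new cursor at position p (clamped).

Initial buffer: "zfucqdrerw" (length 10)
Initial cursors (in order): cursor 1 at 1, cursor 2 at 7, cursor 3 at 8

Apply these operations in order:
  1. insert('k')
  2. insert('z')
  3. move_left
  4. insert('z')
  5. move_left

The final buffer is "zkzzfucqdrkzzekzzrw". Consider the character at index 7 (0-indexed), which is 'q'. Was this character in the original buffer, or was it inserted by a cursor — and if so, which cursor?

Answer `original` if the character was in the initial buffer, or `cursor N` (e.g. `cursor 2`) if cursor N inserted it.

Answer: original

Derivation:
After op 1 (insert('k')): buffer="zkfucqdrkekrw" (len 13), cursors c1@2 c2@9 c3@11, authorship .1......2.3..
After op 2 (insert('z')): buffer="zkzfucqdrkzekzrw" (len 16), cursors c1@3 c2@11 c3@14, authorship .11......22.33..
After op 3 (move_left): buffer="zkzfucqdrkzekzrw" (len 16), cursors c1@2 c2@10 c3@13, authorship .11......22.33..
After op 4 (insert('z')): buffer="zkzzfucqdrkzzekzzrw" (len 19), cursors c1@3 c2@12 c3@16, authorship .111......222.333..
After op 5 (move_left): buffer="zkzzfucqdrkzzekzzrw" (len 19), cursors c1@2 c2@11 c3@15, authorship .111......222.333..
Authorship (.=original, N=cursor N): . 1 1 1 . . . . . . 2 2 2 . 3 3 3 . .
Index 7: author = original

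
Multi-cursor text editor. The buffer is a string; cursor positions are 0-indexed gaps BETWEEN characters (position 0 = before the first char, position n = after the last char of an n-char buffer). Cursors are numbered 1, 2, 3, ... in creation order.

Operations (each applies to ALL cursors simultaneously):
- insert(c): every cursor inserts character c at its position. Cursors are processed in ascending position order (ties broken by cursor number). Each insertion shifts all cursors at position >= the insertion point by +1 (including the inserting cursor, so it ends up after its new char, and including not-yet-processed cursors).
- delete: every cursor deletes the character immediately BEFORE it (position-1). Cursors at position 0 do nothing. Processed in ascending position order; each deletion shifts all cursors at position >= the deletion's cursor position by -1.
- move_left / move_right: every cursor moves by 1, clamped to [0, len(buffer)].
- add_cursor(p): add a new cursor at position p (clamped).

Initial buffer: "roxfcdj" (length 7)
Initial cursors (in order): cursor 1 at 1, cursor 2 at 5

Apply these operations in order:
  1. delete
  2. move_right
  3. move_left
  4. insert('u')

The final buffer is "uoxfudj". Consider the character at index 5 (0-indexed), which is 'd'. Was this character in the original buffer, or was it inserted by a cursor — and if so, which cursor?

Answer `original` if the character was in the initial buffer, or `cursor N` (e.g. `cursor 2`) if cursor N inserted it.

After op 1 (delete): buffer="oxfdj" (len 5), cursors c1@0 c2@3, authorship .....
After op 2 (move_right): buffer="oxfdj" (len 5), cursors c1@1 c2@4, authorship .....
After op 3 (move_left): buffer="oxfdj" (len 5), cursors c1@0 c2@3, authorship .....
After op 4 (insert('u')): buffer="uoxfudj" (len 7), cursors c1@1 c2@5, authorship 1...2..
Authorship (.=original, N=cursor N): 1 . . . 2 . .
Index 5: author = original

Answer: original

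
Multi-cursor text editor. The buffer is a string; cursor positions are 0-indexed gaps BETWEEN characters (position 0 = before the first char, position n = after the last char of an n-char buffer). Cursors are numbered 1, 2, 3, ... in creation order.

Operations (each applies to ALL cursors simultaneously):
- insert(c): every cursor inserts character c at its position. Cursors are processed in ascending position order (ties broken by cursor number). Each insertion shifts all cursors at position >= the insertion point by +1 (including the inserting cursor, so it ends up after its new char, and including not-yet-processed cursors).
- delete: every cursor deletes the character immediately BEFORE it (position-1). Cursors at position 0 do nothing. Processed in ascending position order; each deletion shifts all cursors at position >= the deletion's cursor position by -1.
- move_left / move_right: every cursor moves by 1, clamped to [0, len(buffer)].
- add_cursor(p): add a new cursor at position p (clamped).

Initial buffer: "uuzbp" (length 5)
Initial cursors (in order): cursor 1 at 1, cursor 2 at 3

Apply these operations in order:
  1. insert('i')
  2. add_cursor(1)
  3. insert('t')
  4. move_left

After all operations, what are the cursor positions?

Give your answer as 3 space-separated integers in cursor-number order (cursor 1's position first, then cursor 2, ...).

Answer: 3 7 1

Derivation:
After op 1 (insert('i')): buffer="uiuzibp" (len 7), cursors c1@2 c2@5, authorship .1..2..
After op 2 (add_cursor(1)): buffer="uiuzibp" (len 7), cursors c3@1 c1@2 c2@5, authorship .1..2..
After op 3 (insert('t')): buffer="utituzitbp" (len 10), cursors c3@2 c1@4 c2@8, authorship .311..22..
After op 4 (move_left): buffer="utituzitbp" (len 10), cursors c3@1 c1@3 c2@7, authorship .311..22..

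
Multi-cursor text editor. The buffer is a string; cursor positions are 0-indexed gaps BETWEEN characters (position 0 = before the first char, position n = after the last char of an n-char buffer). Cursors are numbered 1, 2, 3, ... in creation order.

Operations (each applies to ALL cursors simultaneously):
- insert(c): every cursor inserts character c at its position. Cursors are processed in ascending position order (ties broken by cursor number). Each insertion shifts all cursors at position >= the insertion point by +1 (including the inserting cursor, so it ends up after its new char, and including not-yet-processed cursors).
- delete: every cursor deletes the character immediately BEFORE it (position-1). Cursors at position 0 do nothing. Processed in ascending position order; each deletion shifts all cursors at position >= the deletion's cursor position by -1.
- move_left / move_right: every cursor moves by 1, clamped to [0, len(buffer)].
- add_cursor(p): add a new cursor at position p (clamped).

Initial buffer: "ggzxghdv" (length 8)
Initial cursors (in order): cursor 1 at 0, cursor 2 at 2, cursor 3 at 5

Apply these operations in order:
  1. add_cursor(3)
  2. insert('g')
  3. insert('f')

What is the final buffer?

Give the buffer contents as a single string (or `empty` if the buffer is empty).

After op 1 (add_cursor(3)): buffer="ggzxghdv" (len 8), cursors c1@0 c2@2 c4@3 c3@5, authorship ........
After op 2 (insert('g')): buffer="ggggzgxgghdv" (len 12), cursors c1@1 c2@4 c4@6 c3@9, authorship 1..2.4..3...
After op 3 (insert('f')): buffer="gfgggfzgfxggfhdv" (len 16), cursors c1@2 c2@6 c4@9 c3@13, authorship 11..22.44..33...

Answer: gfgggfzgfxggfhdv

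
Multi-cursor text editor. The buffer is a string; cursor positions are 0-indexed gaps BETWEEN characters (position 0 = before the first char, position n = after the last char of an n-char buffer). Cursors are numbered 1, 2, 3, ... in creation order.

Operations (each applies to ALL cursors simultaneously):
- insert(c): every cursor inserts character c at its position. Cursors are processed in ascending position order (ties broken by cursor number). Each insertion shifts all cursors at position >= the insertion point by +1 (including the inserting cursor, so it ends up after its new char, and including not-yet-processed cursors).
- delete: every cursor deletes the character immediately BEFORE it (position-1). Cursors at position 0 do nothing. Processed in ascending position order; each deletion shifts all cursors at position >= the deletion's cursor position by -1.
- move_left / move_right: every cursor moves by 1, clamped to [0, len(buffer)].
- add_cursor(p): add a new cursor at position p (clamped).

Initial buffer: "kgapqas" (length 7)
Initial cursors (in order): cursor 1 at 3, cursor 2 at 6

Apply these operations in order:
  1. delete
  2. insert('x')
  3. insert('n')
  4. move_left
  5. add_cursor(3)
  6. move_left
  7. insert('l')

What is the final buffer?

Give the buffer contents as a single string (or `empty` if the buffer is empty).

After op 1 (delete): buffer="kgpqs" (len 5), cursors c1@2 c2@4, authorship .....
After op 2 (insert('x')): buffer="kgxpqxs" (len 7), cursors c1@3 c2@6, authorship ..1..2.
After op 3 (insert('n')): buffer="kgxnpqxns" (len 9), cursors c1@4 c2@8, authorship ..11..22.
After op 4 (move_left): buffer="kgxnpqxns" (len 9), cursors c1@3 c2@7, authorship ..11..22.
After op 5 (add_cursor(3)): buffer="kgxnpqxns" (len 9), cursors c1@3 c3@3 c2@7, authorship ..11..22.
After op 6 (move_left): buffer="kgxnpqxns" (len 9), cursors c1@2 c3@2 c2@6, authorship ..11..22.
After op 7 (insert('l')): buffer="kgllxnpqlxns" (len 12), cursors c1@4 c3@4 c2@9, authorship ..1311..222.

Answer: kgllxnpqlxns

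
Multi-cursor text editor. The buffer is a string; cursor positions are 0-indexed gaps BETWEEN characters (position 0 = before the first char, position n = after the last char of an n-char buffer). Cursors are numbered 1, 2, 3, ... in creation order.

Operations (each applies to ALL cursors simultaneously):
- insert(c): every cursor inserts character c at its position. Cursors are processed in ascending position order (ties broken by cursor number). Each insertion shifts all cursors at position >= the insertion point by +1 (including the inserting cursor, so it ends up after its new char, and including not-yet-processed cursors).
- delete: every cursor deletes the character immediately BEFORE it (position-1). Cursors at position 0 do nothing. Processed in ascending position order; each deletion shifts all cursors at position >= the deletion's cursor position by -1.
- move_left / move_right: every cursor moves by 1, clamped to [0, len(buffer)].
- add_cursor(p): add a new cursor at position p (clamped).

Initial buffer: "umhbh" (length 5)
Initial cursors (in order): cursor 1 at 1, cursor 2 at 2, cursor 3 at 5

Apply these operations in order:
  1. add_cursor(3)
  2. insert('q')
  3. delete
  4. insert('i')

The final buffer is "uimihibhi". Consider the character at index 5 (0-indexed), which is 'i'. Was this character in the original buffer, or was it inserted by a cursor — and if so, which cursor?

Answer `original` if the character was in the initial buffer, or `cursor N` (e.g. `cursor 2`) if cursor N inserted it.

After op 1 (add_cursor(3)): buffer="umhbh" (len 5), cursors c1@1 c2@2 c4@3 c3@5, authorship .....
After op 2 (insert('q')): buffer="uqmqhqbhq" (len 9), cursors c1@2 c2@4 c4@6 c3@9, authorship .1.2.4..3
After op 3 (delete): buffer="umhbh" (len 5), cursors c1@1 c2@2 c4@3 c3@5, authorship .....
After op 4 (insert('i')): buffer="uimihibhi" (len 9), cursors c1@2 c2@4 c4@6 c3@9, authorship .1.2.4..3
Authorship (.=original, N=cursor N): . 1 . 2 . 4 . . 3
Index 5: author = 4

Answer: cursor 4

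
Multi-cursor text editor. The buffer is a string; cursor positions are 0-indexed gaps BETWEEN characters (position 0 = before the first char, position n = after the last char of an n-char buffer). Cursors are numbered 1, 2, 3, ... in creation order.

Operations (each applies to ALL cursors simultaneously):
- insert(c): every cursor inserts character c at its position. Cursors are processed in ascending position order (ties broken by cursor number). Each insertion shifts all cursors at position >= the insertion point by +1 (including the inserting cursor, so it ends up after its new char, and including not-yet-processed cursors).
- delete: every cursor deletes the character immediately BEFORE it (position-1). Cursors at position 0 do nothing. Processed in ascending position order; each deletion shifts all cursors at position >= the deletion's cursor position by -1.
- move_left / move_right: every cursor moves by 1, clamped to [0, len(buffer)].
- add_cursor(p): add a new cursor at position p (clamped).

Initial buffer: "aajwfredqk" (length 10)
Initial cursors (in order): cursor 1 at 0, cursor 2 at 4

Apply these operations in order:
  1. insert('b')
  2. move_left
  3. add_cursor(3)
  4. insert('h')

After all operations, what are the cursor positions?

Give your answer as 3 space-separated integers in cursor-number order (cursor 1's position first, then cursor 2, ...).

After op 1 (insert('b')): buffer="baajwbfredqk" (len 12), cursors c1@1 c2@6, authorship 1....2......
After op 2 (move_left): buffer="baajwbfredqk" (len 12), cursors c1@0 c2@5, authorship 1....2......
After op 3 (add_cursor(3)): buffer="baajwbfredqk" (len 12), cursors c1@0 c3@3 c2@5, authorship 1....2......
After op 4 (insert('h')): buffer="hbaahjwhbfredqk" (len 15), cursors c1@1 c3@5 c2@8, authorship 11..3..22......

Answer: 1 8 5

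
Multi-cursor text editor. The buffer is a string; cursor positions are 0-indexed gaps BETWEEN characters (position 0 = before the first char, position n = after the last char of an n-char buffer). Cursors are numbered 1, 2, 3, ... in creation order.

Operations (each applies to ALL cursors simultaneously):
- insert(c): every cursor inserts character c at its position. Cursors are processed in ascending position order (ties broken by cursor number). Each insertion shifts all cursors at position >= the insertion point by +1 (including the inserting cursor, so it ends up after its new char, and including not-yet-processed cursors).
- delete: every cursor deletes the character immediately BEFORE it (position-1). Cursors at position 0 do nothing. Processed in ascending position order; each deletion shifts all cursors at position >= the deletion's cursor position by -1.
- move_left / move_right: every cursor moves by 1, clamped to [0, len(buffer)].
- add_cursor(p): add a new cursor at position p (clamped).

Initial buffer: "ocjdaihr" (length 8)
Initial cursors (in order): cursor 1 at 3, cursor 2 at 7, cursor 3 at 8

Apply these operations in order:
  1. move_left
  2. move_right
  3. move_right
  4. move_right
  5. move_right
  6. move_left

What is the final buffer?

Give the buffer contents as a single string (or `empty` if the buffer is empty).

After op 1 (move_left): buffer="ocjdaihr" (len 8), cursors c1@2 c2@6 c3@7, authorship ........
After op 2 (move_right): buffer="ocjdaihr" (len 8), cursors c1@3 c2@7 c3@8, authorship ........
After op 3 (move_right): buffer="ocjdaihr" (len 8), cursors c1@4 c2@8 c3@8, authorship ........
After op 4 (move_right): buffer="ocjdaihr" (len 8), cursors c1@5 c2@8 c3@8, authorship ........
After op 5 (move_right): buffer="ocjdaihr" (len 8), cursors c1@6 c2@8 c3@8, authorship ........
After op 6 (move_left): buffer="ocjdaihr" (len 8), cursors c1@5 c2@7 c3@7, authorship ........

Answer: ocjdaihr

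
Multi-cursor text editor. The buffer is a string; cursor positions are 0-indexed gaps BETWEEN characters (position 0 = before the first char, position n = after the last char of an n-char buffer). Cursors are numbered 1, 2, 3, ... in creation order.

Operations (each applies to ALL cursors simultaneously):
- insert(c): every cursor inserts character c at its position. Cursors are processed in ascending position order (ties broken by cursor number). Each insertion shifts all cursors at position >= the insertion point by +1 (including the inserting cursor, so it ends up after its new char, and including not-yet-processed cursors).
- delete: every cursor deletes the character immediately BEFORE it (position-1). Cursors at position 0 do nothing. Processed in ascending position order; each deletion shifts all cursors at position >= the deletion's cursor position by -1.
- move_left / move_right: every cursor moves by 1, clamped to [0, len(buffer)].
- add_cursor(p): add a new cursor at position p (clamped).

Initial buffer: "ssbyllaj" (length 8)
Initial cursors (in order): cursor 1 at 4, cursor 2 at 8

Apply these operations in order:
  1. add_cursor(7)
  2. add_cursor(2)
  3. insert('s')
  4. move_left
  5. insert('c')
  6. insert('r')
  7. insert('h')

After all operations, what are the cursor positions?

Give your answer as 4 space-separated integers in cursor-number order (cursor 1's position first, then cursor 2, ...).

Answer: 11 23 18 5

Derivation:
After op 1 (add_cursor(7)): buffer="ssbyllaj" (len 8), cursors c1@4 c3@7 c2@8, authorship ........
After op 2 (add_cursor(2)): buffer="ssbyllaj" (len 8), cursors c4@2 c1@4 c3@7 c2@8, authorship ........
After op 3 (insert('s')): buffer="sssbysllasjs" (len 12), cursors c4@3 c1@6 c3@10 c2@12, authorship ..4..1...3.2
After op 4 (move_left): buffer="sssbysllasjs" (len 12), cursors c4@2 c1@5 c3@9 c2@11, authorship ..4..1...3.2
After op 5 (insert('c')): buffer="sscsbycsllacsjcs" (len 16), cursors c4@3 c1@7 c3@12 c2@15, authorship ..44..11...33.22
After op 6 (insert('r')): buffer="sscrsbycrsllacrsjcrs" (len 20), cursors c4@4 c1@9 c3@15 c2@19, authorship ..444..111...333.222
After op 7 (insert('h')): buffer="sscrhsbycrhsllacrhsjcrhs" (len 24), cursors c4@5 c1@11 c3@18 c2@23, authorship ..4444..1111...3333.2222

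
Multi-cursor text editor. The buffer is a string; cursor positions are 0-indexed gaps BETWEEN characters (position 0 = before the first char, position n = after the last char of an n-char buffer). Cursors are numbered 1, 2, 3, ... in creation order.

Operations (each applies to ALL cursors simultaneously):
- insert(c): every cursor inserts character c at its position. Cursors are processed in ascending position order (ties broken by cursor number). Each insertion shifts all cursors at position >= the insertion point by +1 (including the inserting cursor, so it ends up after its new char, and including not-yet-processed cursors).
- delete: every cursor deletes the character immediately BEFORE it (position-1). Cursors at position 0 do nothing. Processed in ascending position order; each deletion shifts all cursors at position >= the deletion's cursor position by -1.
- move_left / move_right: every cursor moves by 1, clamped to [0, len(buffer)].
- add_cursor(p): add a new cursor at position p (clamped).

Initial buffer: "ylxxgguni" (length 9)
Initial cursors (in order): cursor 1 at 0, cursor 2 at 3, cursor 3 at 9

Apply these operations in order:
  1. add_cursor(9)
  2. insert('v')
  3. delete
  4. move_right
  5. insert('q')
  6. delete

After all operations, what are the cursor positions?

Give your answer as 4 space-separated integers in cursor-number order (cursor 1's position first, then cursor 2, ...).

After op 1 (add_cursor(9)): buffer="ylxxgguni" (len 9), cursors c1@0 c2@3 c3@9 c4@9, authorship .........
After op 2 (insert('v')): buffer="vylxvxggunivv" (len 13), cursors c1@1 c2@5 c3@13 c4@13, authorship 1...2......34
After op 3 (delete): buffer="ylxxgguni" (len 9), cursors c1@0 c2@3 c3@9 c4@9, authorship .........
After op 4 (move_right): buffer="ylxxgguni" (len 9), cursors c1@1 c2@4 c3@9 c4@9, authorship .........
After op 5 (insert('q')): buffer="yqlxxqgguniqq" (len 13), cursors c1@2 c2@6 c3@13 c4@13, authorship .1...2.....34
After op 6 (delete): buffer="ylxxgguni" (len 9), cursors c1@1 c2@4 c3@9 c4@9, authorship .........

Answer: 1 4 9 9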